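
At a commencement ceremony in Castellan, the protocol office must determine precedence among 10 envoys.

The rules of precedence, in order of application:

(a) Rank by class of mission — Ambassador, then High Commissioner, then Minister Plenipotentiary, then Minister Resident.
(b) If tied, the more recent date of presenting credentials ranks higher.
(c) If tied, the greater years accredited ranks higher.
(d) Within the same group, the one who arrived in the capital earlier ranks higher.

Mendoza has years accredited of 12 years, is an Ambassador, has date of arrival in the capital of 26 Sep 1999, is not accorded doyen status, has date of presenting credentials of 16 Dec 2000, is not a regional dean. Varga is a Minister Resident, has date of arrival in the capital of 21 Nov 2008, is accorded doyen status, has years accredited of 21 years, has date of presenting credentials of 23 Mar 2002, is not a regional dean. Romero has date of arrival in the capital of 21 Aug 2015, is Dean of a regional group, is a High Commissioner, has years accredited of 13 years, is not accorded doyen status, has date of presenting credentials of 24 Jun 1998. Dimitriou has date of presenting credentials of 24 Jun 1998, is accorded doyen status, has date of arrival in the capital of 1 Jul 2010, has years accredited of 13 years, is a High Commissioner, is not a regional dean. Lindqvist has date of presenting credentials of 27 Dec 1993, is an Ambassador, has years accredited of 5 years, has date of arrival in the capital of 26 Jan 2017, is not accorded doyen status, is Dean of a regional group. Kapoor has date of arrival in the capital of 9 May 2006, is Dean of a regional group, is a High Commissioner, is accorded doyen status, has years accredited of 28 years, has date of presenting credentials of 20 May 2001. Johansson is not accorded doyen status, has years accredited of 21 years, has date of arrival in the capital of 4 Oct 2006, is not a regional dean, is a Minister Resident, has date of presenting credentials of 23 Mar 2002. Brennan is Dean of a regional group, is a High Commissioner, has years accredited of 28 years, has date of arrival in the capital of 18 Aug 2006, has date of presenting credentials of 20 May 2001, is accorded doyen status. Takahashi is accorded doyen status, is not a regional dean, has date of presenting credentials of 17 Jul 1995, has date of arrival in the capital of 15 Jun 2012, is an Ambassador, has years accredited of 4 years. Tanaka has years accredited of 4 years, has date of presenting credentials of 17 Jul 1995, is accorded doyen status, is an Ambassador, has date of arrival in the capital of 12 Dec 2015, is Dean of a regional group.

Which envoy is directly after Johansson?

By class of mission: Mendoza, Takahashi, Tanaka and Lindqvist (Ambassador); then Kapoor, Brennan, Dimitriou and Romero (High Commissioner); then Johansson and Varga (Minister Resident).
Among Mendoza, Takahashi, Tanaka and Lindqvist, by date of presenting credentials (later first): Mendoza (16 Dec 2000) before Takahashi and Tanaka (17 Jul 1995) before Lindqvist (27 Dec 1993).
Takahashi and Tanaka both have years accredited 4 years, so the next rule applies.
Among Takahashi and Tanaka, by date of arrival in the capital (earlier first): Takahashi (15 Jun 2012) before Tanaka (12 Dec 2015).
Among Kapoor, Brennan, Dimitriou and Romero, by date of presenting credentials (later first): Kapoor and Brennan (20 May 2001) before Dimitriou and Romero (24 Jun 1998).
Kapoor and Brennan both have years accredited 28 years, so the next rule applies.
Among Kapoor and Brennan, by date of arrival in the capital (earlier first): Kapoor (9 May 2006) before Brennan (18 Aug 2006).
Dimitriou and Romero both have years accredited 13 years, so the next rule applies.
Among Dimitriou and Romero, by date of arrival in the capital (earlier first): Dimitriou (1 Jul 2010) before Romero (21 Aug 2015).
Johansson and Varga both have date of presenting credentials 23 Mar 2002, so the next rule applies.
Johansson and Varga both have years accredited 21 years, so the next rule applies.
Among Johansson and Varga, by date of arrival in the capital (earlier first): Johansson (4 Oct 2006) before Varga (21 Nov 2008).
Order: Mendoza, Takahashi, Tanaka, Lindqvist, Kapoor, Brennan, Dimitriou, Romero, Johansson, Varga.

Varga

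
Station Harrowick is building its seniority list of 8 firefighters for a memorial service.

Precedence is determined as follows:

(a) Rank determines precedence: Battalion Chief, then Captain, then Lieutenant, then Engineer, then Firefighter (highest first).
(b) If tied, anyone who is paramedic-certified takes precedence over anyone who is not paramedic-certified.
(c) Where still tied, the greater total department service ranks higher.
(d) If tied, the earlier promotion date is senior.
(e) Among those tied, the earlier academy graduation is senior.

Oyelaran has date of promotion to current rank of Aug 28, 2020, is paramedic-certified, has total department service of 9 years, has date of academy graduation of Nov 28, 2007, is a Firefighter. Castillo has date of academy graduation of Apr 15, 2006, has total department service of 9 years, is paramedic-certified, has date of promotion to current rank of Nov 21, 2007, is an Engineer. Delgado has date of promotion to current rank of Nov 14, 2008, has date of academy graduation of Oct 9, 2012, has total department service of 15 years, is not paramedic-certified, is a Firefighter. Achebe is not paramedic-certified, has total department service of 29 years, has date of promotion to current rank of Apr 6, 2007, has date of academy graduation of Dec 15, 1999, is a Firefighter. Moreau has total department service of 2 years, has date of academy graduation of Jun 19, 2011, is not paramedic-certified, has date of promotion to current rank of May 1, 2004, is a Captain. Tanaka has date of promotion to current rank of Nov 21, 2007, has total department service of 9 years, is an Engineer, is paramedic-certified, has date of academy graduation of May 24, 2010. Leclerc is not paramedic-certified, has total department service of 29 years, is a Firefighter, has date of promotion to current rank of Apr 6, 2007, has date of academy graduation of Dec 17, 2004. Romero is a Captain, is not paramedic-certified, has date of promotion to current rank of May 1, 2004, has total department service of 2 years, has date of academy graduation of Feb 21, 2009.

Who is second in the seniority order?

By rank: Romero and Moreau (Captain); then Castillo and Tanaka (Engineer); then Oyelaran, Achebe, Leclerc and Delgado (Firefighter).
Romero and Moreau are each not paramedic-certified, so the next rule applies.
Romero and Moreau both have total department service 2 years, so the next rule applies.
Romero and Moreau both have date of promotion to current rank May 1, 2004, so the next rule applies.
Among Romero and Moreau, by date of academy graduation (earlier first): Romero (Feb 21, 2009) before Moreau (Jun 19, 2011).
Castillo and Tanaka are each paramedic-certified, so the next rule applies.
Castillo and Tanaka both have total department service 9 years, so the next rule applies.
Castillo and Tanaka both have date of promotion to current rank Nov 21, 2007, so the next rule applies.
Among Castillo and Tanaka, by date of academy graduation (earlier first): Castillo (Apr 15, 2006) before Tanaka (May 24, 2010).
Among Oyelaran, Achebe, Leclerc and Delgado, paramedic-certified before not paramedic-certified: Oyelaran (paramedic-certified) before Achebe, Leclerc and Delgado (not paramedic-certified).
Among Achebe, Leclerc and Delgado, by total department service (higher first): Achebe and Leclerc (29 years) before Delgado (15 years).
Achebe and Leclerc both have date of promotion to current rank Apr 6, 2007, so the next rule applies.
Among Achebe and Leclerc, by date of academy graduation (earlier first): Achebe (Dec 15, 1999) before Leclerc (Dec 17, 2004).
Order: Romero, Moreau, Castillo, Tanaka, Oyelaran, Achebe, Leclerc, Delgado.

Moreau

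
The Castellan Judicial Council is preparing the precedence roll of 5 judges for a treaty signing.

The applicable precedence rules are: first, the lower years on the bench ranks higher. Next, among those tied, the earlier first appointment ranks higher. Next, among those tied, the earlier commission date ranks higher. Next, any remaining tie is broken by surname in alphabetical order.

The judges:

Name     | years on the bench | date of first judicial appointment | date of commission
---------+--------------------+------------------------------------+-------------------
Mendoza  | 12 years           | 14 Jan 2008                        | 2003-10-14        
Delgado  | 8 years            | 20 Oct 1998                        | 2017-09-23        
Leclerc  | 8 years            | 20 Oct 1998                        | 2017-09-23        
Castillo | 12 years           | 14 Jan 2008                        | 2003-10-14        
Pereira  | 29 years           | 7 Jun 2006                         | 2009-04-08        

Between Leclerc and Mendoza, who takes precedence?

Leclerc

By years on the bench (lower first): Delgado and Leclerc (both 8 years); then Castillo and Mendoza (both 12 years); then Pereira (29 years).
Delgado and Leclerc both have date of first judicial appointment 20 Oct 1998, so the next rule applies.
Delgado and Leclerc both have date of commission 2017-09-23, so the next rule applies.
Among Delgado and Leclerc, alphabetically by surname: Delgado before Leclerc.
Castillo and Mendoza both have date of first judicial appointment 14 Jan 2008, so the next rule applies.
Castillo and Mendoza both have date of commission 2003-10-14, so the next rule applies.
Among Castillo and Mendoza, alphabetically by surname: Castillo before Mendoza.
So Leclerc takes precedence.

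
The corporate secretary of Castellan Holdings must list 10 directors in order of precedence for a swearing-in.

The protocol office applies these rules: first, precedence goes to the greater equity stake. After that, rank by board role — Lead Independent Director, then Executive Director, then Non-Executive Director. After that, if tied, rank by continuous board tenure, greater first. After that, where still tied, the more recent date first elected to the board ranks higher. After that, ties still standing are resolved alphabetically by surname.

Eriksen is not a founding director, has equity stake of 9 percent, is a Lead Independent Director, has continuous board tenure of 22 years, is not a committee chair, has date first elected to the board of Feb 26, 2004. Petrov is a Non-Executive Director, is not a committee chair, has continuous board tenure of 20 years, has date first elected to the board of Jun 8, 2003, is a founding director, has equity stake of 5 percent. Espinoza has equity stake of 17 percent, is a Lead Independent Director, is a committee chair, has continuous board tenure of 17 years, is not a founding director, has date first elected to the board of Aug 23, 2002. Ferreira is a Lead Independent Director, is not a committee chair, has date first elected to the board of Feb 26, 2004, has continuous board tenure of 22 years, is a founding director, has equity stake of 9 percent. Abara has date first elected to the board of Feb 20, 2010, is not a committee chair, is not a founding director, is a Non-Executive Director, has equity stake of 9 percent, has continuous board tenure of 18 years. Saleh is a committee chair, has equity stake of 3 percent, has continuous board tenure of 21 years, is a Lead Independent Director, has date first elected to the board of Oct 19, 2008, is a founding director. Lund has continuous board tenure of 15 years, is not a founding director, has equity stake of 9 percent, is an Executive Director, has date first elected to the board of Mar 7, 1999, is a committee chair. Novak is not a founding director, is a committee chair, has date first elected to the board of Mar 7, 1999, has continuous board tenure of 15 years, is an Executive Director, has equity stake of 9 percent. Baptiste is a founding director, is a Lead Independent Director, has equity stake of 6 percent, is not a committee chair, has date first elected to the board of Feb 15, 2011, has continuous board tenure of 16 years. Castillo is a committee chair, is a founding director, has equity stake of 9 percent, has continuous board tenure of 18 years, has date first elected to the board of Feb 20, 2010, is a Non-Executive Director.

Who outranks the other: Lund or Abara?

Lund

By equity stake (higher first): Espinoza (17 percent); then Eriksen, Ferreira, Lund, Novak, Abara and Castillo (each 9 percent); then Baptiste (6 percent); then Petrov (5 percent); then Saleh (3 percent).
Among Eriksen, Ferreira, Lund, Novak, Abara and Castillo, by board role: Eriksen and Ferreira (Lead Independent Director) before Lund and Novak (Executive Director) before Abara and Castillo (Non-Executive Director).
Eriksen and Ferreira both have continuous board tenure 22 years, so the next rule applies.
Eriksen and Ferreira both have date first elected to the board Feb 26, 2004, so the next rule applies.
Among Eriksen and Ferreira, alphabetically by surname: Eriksen before Ferreira.
Lund and Novak both have continuous board tenure 15 years, so the next rule applies.
Lund and Novak both have date first elected to the board Mar 7, 1999, so the next rule applies.
Among Lund and Novak, alphabetically by surname: Lund before Novak.
Abara and Castillo both have continuous board tenure 18 years, so the next rule applies.
Abara and Castillo both have date first elected to the board Feb 20, 2010, so the next rule applies.
Among Abara and Castillo, alphabetically by surname: Abara before Castillo.
So Lund takes precedence.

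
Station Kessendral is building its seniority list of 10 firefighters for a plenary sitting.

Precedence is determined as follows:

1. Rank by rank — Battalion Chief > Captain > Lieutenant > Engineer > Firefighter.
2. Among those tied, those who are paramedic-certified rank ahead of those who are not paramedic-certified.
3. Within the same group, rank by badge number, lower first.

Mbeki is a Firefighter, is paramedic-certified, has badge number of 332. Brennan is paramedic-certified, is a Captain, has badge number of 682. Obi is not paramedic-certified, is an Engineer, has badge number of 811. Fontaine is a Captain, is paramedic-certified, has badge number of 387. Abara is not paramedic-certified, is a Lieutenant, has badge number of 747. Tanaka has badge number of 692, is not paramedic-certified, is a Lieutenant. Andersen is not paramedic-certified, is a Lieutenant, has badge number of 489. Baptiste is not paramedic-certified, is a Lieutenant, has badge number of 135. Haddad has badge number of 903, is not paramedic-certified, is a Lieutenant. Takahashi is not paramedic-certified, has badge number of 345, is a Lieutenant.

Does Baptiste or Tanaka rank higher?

Baptiste

By rank: Fontaine and Brennan (Captain); then Baptiste, Takahashi, Andersen, Tanaka, Abara and Haddad (Lieutenant); then Obi (Engineer); then Mbeki (Firefighter).
Fontaine and Brennan are each paramedic-certified, so the next rule applies.
Among Fontaine and Brennan, by badge number (lower first): Fontaine (387) before Brennan (682).
Baptiste, Takahashi, Andersen, Tanaka, Abara and Haddad are each not paramedic-certified, so the next rule applies.
Among Baptiste, Takahashi, Andersen, Tanaka, Abara and Haddad, by badge number (lower first): Baptiste (135) before Takahashi (345) before Andersen (489) before Tanaka (692) before Abara (747) before Haddad (903).
So Baptiste takes precedence.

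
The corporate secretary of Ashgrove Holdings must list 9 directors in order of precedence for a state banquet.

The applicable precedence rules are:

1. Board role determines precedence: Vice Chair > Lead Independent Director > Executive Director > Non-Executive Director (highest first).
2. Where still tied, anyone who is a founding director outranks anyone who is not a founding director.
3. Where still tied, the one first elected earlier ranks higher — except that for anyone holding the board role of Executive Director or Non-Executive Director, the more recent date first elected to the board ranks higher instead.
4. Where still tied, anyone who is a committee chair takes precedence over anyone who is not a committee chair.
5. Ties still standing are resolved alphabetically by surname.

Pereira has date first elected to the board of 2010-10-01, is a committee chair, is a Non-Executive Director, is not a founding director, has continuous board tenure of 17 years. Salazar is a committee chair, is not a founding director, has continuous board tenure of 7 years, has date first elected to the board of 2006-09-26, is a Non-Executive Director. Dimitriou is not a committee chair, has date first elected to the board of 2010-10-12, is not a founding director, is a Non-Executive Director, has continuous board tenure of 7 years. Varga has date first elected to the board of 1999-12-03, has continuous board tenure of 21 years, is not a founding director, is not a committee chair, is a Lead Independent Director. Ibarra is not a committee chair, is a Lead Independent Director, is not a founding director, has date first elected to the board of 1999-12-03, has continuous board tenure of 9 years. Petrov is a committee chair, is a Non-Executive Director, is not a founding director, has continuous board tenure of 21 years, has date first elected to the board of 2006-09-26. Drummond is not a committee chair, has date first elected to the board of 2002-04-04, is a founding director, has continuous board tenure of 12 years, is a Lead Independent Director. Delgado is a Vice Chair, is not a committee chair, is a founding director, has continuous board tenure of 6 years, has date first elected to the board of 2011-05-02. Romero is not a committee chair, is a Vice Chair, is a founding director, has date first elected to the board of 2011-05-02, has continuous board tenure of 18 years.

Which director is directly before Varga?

Ibarra

By board role: Delgado and Romero (Vice Chair); then Drummond, Ibarra and Varga (Lead Independent Director); then Dimitriou, Pereira, Petrov and Salazar (Non-Executive Director).
Delgado and Romero are each a founding director, so the next rule applies.
Delgado and Romero both have date first elected to the board 2011-05-02, so the next rule applies.
Delgado and Romero are each not a committee chair, so the next rule applies.
Among Delgado and Romero, alphabetically by surname: Delgado before Romero.
Among Drummond, Ibarra and Varga, a founding director before not a founding director: Drummond (a founding director) before Ibarra and Varga (not a founding director).
Ibarra and Varga both have date first elected to the board 1999-12-03, so the next rule applies.
Ibarra and Varga are each not a committee chair, so the next rule applies.
Among Ibarra and Varga, alphabetically by surname: Ibarra before Varga.
Dimitriou, Pereira, Petrov and Salazar are each not a founding director, so the next rule applies.
Among Dimitriou, Pereira, Petrov and Salazar, by date first elected to the board (later first) (reversed rule for this group): Dimitriou (2010-10-12) before Pereira (2010-10-01) before Petrov and Salazar (2006-09-26).
Petrov and Salazar are each a committee chair, so the next rule applies.
Among Petrov and Salazar, alphabetically by surname: Petrov before Salazar.
Order: Delgado, Romero, Drummond, Ibarra, Varga, Dimitriou, Pereira, Petrov, Salazar.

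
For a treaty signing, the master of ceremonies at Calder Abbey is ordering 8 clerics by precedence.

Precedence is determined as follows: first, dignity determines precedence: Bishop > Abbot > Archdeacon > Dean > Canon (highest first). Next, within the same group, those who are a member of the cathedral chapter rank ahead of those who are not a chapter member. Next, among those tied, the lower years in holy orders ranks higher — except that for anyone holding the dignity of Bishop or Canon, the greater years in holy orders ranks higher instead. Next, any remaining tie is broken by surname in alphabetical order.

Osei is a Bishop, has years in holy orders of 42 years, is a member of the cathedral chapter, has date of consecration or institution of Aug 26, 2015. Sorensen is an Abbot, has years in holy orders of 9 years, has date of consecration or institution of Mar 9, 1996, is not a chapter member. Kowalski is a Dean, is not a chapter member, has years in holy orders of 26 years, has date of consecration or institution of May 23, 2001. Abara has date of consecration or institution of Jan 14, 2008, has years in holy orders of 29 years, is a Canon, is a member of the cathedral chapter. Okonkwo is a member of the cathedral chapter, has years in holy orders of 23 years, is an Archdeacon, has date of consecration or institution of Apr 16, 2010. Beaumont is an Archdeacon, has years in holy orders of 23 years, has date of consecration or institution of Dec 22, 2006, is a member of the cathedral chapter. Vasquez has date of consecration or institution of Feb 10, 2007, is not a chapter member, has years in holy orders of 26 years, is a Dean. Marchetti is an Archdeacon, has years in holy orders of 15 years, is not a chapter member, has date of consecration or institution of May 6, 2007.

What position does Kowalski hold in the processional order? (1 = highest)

6

By dignity: Osei (Bishop); then Sorensen (Abbot); then Beaumont, Okonkwo and Marchetti (Archdeacon); then Kowalski and Vasquez (Dean); then Abara (Canon).
Among Beaumont, Okonkwo and Marchetti, a member of the cathedral chapter before not a chapter member: Beaumont and Okonkwo (a member of the cathedral chapter) before Marchetti (not a chapter member).
Beaumont and Okonkwo both have years in holy orders 23 years, so the next rule applies.
Among Beaumont and Okonkwo, alphabetically by surname: Beaumont before Okonkwo.
Kowalski and Vasquez are each not a chapter member, so the next rule applies.
Kowalski and Vasquez both have years in holy orders 26 years, so the next rule applies.
Among Kowalski and Vasquez, alphabetically by surname: Kowalski before Vasquez.
Order: Osei, Sorensen, Beaumont, Okonkwo, Marchetti, Kowalski, Vasquez, Abara. So position 6.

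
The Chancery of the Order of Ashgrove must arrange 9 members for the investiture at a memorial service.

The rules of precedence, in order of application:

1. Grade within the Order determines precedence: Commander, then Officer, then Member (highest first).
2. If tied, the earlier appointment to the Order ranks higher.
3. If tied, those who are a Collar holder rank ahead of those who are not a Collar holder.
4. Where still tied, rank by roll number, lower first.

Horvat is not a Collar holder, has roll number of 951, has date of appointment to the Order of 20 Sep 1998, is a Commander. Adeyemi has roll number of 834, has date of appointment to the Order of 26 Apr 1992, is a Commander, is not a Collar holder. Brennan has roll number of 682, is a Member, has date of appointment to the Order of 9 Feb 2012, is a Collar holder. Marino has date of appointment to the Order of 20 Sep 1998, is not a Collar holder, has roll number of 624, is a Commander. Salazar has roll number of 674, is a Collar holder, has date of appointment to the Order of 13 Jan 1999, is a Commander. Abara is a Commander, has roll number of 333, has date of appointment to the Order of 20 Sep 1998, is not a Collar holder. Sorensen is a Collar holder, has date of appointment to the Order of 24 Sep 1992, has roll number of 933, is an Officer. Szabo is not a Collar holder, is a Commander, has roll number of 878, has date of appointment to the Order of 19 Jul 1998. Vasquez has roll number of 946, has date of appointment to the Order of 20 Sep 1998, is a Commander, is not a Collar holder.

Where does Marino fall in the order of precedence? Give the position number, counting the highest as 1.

4

By grade within the Order: Adeyemi, Szabo, Abara, Marino, Vasquez, Horvat and Salazar (Commander); then Sorensen (Officer); then Brennan (Member).
Among Adeyemi, Szabo, Abara, Marino, Vasquez, Horvat and Salazar, by date of appointment to the Order (earlier first): Adeyemi (26 Apr 1992) before Szabo (19 Jul 1998) before Abara, Marino, Vasquez and Horvat (20 Sep 1998) before Salazar (13 Jan 1999).
Abara, Marino, Vasquez and Horvat are each not a Collar holder, so the next rule applies.
Among Abara, Marino, Vasquez and Horvat, by roll number (lower first): Abara (333) before Marino (624) before Vasquez (946) before Horvat (951).
Order: Adeyemi, Szabo, Abara, Marino, Vasquez, Horvat, Salazar, Sorensen, Brennan. So position 4.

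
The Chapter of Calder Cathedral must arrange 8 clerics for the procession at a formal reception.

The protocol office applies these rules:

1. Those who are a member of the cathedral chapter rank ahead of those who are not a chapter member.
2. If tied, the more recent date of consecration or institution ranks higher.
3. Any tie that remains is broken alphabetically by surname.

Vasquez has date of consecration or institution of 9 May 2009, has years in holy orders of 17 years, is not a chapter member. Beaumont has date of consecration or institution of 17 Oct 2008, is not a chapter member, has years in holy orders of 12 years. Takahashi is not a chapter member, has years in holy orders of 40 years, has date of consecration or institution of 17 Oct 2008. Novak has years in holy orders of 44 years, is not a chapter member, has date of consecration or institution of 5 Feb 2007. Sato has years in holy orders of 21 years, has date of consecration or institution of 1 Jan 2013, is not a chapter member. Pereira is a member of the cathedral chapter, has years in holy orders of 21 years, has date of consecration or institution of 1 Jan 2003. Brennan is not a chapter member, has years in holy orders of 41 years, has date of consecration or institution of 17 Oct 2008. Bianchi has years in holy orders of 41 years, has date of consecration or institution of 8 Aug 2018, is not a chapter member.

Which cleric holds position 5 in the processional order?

Beaumont

By the first rule: Pereira (a member of the cathedral chapter); then Bianchi, Sato, Vasquez, Beaumont, Brennan, Takahashi and Novak (each not a chapter member).
Among Bianchi, Sato, Vasquez, Beaumont, Brennan, Takahashi and Novak, by date of consecration or institution (later first): Bianchi (8 Aug 2018) before Sato (1 Jan 2013) before Vasquez (9 May 2009) before Beaumont, Brennan and Takahashi (17 Oct 2008) before Novak (5 Feb 2007).
Among Beaumont, Brennan and Takahashi, alphabetically by surname: Beaumont before Brennan before Takahashi.
Order: Pereira, Bianchi, Sato, Vasquez, Beaumont, Brennan, Takahashi, Novak.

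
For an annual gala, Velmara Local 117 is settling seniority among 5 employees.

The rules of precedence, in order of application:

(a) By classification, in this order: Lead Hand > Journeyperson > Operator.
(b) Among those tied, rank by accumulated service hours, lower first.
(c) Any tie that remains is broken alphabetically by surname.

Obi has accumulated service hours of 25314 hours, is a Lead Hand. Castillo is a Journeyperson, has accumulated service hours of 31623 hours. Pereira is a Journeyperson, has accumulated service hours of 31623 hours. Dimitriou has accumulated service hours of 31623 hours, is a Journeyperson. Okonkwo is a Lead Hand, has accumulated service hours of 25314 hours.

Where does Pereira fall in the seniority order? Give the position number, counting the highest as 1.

5

By classification: Obi and Okonkwo (Lead Hand); then Castillo, Dimitriou and Pereira (Journeyperson).
Obi and Okonkwo both have accumulated service hours 25314 hours, so the next rule applies.
Among Obi and Okonkwo, alphabetically by surname: Obi before Okonkwo.
Castillo, Dimitriou and Pereira all have accumulated service hours 31623 hours, so the next rule applies.
Among Castillo, Dimitriou and Pereira, alphabetically by surname: Castillo before Dimitriou before Pereira.
Order: Obi, Okonkwo, Castillo, Dimitriou, Pereira. So position 5.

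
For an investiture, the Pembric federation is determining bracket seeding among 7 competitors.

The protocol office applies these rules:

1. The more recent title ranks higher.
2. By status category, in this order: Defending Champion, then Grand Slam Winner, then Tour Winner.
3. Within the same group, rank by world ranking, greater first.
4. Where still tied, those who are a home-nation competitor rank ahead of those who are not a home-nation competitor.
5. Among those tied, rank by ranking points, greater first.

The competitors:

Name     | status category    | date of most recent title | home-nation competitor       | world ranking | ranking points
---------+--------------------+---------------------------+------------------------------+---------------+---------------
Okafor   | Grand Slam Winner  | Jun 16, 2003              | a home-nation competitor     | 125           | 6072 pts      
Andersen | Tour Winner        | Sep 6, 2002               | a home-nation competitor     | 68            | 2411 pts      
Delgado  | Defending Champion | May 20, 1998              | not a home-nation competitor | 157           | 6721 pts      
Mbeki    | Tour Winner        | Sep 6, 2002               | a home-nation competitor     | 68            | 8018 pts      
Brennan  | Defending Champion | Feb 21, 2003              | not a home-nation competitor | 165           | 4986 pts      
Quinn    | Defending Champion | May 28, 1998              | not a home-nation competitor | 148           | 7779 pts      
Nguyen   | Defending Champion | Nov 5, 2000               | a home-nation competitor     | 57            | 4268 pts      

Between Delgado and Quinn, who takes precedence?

Quinn

By date of most recent title (later first): Okafor (Jun 16, 2003); then Brennan (Feb 21, 2003); then Mbeki and Andersen (both Sep 6, 2002); then Nguyen (Nov 5, 2000); then Quinn (May 28, 1998); then Delgado (May 20, 1998).
Mbeki and Andersen are each Tour Winner, so the next rule applies.
Mbeki and Andersen both have world ranking 68, so the next rule applies.
Mbeki and Andersen are each a home-nation competitor, so the next rule applies.
Among Mbeki and Andersen, by ranking points (higher first): Mbeki (8018 pts) before Andersen (2411 pts).
So Quinn takes precedence.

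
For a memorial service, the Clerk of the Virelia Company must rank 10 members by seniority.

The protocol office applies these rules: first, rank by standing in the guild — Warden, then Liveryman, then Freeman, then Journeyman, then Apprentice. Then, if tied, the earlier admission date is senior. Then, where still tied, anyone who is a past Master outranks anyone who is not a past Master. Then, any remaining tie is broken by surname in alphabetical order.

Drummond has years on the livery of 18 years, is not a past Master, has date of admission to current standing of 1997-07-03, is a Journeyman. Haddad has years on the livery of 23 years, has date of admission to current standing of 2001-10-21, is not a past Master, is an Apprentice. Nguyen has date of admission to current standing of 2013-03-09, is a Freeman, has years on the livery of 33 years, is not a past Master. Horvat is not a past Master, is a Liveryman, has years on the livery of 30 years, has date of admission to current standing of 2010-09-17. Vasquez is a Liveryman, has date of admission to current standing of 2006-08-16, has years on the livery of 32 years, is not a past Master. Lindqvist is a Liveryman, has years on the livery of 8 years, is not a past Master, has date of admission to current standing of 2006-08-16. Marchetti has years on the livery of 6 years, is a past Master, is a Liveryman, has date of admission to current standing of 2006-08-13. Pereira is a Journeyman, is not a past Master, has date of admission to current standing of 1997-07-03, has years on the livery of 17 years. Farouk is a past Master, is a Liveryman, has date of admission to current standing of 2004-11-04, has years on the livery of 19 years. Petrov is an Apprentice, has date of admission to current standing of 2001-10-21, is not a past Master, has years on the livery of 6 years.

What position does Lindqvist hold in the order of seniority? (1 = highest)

By standing in the guild: Farouk, Marchetti, Lindqvist, Vasquez and Horvat (Liveryman); then Nguyen (Freeman); then Drummond and Pereira (Journeyman); then Haddad and Petrov (Apprentice).
Among Farouk, Marchetti, Lindqvist, Vasquez and Horvat, by date of admission to current standing (earlier first): Farouk (2004-11-04) before Marchetti (2006-08-13) before Lindqvist and Vasquez (2006-08-16) before Horvat (2010-09-17).
Lindqvist and Vasquez are each not a past Master, so the next rule applies.
Among Lindqvist and Vasquez, alphabetically by surname: Lindqvist before Vasquez.
Drummond and Pereira both have date of admission to current standing 1997-07-03, so the next rule applies.
Drummond and Pereira are each not a past Master, so the next rule applies.
Among Drummond and Pereira, alphabetically by surname: Drummond before Pereira.
Haddad and Petrov both have date of admission to current standing 2001-10-21, so the next rule applies.
Haddad and Petrov are each not a past Master, so the next rule applies.
Among Haddad and Petrov, alphabetically by surname: Haddad before Petrov.
Order: Farouk, Marchetti, Lindqvist, Vasquez, Horvat, Nguyen, Drummond, Pereira, Haddad, Petrov. So position 3.

3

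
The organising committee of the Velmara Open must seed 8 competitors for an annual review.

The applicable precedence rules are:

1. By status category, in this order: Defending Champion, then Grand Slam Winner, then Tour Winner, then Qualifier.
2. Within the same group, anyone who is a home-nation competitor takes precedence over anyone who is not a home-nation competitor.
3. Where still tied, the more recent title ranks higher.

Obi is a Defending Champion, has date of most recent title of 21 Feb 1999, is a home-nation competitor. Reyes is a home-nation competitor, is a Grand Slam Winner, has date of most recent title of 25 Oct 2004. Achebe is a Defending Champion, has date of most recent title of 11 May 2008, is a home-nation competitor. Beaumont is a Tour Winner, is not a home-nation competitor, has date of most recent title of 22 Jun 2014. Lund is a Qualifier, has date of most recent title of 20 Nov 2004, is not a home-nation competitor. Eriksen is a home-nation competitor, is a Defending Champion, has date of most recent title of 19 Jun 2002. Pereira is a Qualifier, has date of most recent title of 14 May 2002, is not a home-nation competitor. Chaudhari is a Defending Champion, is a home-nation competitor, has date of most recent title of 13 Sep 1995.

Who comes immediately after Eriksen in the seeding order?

By status category: Achebe, Eriksen, Obi and Chaudhari (Defending Champion); then Reyes (Grand Slam Winner); then Beaumont (Tour Winner); then Lund and Pereira (Qualifier).
Achebe, Eriksen, Obi and Chaudhari are each a home-nation competitor, so the next rule applies.
Among Achebe, Eriksen, Obi and Chaudhari, by date of most recent title (later first): Achebe (11 May 2008) before Eriksen (19 Jun 2002) before Obi (21 Feb 1999) before Chaudhari (13 Sep 1995).
Lund and Pereira are each not a home-nation competitor, so the next rule applies.
Among Lund and Pereira, by date of most recent title (later first): Lund (20 Nov 2004) before Pereira (14 May 2002).
Order: Achebe, Eriksen, Obi, Chaudhari, Reyes, Beaumont, Lund, Pereira.

Obi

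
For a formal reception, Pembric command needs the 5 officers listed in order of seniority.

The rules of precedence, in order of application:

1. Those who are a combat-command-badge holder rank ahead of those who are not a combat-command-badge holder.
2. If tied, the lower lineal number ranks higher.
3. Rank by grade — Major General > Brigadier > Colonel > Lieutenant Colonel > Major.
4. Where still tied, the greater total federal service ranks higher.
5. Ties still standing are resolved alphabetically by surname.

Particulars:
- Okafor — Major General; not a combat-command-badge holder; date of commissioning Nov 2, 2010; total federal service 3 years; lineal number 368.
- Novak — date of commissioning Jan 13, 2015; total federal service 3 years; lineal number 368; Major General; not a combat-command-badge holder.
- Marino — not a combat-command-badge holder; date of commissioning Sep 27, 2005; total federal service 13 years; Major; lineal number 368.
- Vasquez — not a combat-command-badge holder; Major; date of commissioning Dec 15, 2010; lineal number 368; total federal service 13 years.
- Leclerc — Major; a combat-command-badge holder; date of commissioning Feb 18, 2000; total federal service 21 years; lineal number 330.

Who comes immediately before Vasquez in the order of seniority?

Marino

By the first rule: Leclerc (a combat-command-badge holder); then Novak, Okafor, Marino and Vasquez (each not a combat-command-badge holder).
Novak, Okafor, Marino and Vasquez all have lineal number 368, so the next rule applies.
Among Novak, Okafor, Marino and Vasquez, by grade: Novak and Okafor (Major General) before Marino and Vasquez (Major).
Novak and Okafor both have total federal service 3 years, so the next rule applies.
Among Novak and Okafor, alphabetically by surname: Novak before Okafor.
Marino and Vasquez both have total federal service 13 years, so the next rule applies.
Among Marino and Vasquez, alphabetically by surname: Marino before Vasquez.
Order: Leclerc, Novak, Okafor, Marino, Vasquez.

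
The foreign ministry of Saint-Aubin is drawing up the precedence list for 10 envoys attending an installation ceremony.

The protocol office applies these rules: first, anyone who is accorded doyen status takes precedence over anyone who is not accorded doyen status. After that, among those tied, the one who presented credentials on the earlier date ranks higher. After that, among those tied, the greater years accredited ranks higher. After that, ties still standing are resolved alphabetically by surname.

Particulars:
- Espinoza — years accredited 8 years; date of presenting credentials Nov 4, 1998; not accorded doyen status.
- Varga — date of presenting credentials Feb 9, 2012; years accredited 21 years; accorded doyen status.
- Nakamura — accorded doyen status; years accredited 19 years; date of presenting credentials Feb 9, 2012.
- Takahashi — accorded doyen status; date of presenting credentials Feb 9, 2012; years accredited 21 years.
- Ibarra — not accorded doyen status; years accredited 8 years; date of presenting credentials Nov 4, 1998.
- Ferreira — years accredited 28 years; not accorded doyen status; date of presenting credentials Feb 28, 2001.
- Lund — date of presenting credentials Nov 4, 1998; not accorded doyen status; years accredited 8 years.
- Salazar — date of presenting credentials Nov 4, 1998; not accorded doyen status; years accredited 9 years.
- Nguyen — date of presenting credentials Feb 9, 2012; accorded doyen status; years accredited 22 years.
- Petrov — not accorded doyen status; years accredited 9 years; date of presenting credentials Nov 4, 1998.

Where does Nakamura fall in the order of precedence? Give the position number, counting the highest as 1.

4

By the first rule: Nguyen, Takahashi, Varga and Nakamura (each accorded doyen status); then Petrov, Salazar, Espinoza, Ibarra, Lund and Ferreira (each not accorded doyen status).
Nguyen, Takahashi, Varga and Nakamura all have date of presenting credentials Feb 9, 2012, so the next rule applies.
Among Nguyen, Takahashi, Varga and Nakamura, by years accredited (higher first): Nguyen (22 years) before Takahashi and Varga (21 years) before Nakamura (19 years).
Among Takahashi and Varga, alphabetically by surname: Takahashi before Varga.
Among Petrov, Salazar, Espinoza, Ibarra, Lund and Ferreira, by date of presenting credentials (earlier first): Petrov, Salazar, Espinoza, Ibarra and Lund (Nov 4, 1998) before Ferreira (Feb 28, 2001).
Among Petrov, Salazar, Espinoza, Ibarra and Lund, by years accredited (higher first): Petrov and Salazar (9 years) before Espinoza, Ibarra and Lund (8 years).
Among Petrov and Salazar, alphabetically by surname: Petrov before Salazar.
Among Espinoza, Ibarra and Lund, alphabetically by surname: Espinoza before Ibarra before Lund.
Order: Nguyen, Takahashi, Varga, Nakamura, Petrov, Salazar, Espinoza, Ibarra, Lund, Ferreira. So position 4.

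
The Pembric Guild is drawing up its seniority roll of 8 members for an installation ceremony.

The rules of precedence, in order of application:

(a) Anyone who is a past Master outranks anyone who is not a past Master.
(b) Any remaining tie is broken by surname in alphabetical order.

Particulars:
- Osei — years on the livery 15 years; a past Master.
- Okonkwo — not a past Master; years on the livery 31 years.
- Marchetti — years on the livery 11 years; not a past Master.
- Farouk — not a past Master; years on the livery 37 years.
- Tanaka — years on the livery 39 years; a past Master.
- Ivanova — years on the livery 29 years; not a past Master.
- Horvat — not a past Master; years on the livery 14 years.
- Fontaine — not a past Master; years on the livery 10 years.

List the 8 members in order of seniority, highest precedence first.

Osei, Tanaka, Farouk, Fontaine, Horvat, Ivanova, Marchetti, Okonkwo

By the first rule: Osei and Tanaka (both a past Master); then Farouk, Fontaine, Horvat, Ivanova, Marchetti and Okonkwo (each not a past Master).
Among Osei and Tanaka, alphabetically by surname: Osei before Tanaka.
Among Farouk, Fontaine, Horvat, Ivanova, Marchetti and Okonkwo, alphabetically by surname: Farouk before Fontaine before Horvat before Ivanova before Marchetti before Okonkwo.
Full order: Osei, Tanaka, Farouk, Fontaine, Horvat, Ivanova, Marchetti, Okonkwo.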